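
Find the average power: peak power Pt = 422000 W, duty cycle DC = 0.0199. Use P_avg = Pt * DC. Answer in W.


P_avg = 422000 * 0.0199 = 8397.8 W

8397.8 W


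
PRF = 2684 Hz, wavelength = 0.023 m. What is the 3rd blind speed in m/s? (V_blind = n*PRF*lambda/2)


V_blind = 3 * 2684 * 0.023 / 2 = 92.6 m/s

92.6 m/s


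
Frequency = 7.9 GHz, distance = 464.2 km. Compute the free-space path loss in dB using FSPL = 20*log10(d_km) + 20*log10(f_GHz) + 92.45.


20*log10(464.2) = 53.33
20*log10(7.9) = 17.95
FSPL = 163.7 dB

163.7 dB


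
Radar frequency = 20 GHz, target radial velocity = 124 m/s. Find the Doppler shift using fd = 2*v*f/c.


fd = 2 * 124 * 20000000000.0 / 3e8 = 16533.3 Hz

16533.3 Hz


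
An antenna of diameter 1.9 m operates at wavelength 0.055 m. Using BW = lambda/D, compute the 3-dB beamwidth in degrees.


BW_rad = 0.055 / 1.9 = 0.028947
BW_deg = 1.66 degrees

1.66 degrees


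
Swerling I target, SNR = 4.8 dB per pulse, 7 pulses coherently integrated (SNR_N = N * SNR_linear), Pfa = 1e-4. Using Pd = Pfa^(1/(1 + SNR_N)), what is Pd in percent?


SNR_lin = 10^(4.8/10) = 3.01995
SNR_N = 7 * 3.01995 = 21.13965
1/(1 + SNR_N) = 1/22.13965 = 0.0451678
Pd = (1e-4)^0.0451678 = 0.65967
Pd = 66.0%

66.0%


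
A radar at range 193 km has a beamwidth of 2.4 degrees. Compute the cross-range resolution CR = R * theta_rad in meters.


BW_rad = 0.041887902
CR = 193000 * 0.041887902 = 8084.4 m

8084.4 m


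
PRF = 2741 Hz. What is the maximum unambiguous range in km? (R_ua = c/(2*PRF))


R_ua = 3e8 / (2 * 2741) = 54724.6 m = 54.7 km

54.7 km


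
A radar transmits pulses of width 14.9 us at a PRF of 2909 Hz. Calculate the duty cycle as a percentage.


DC = 14.9e-6 * 2909 * 100 = 4.33%

4.33%


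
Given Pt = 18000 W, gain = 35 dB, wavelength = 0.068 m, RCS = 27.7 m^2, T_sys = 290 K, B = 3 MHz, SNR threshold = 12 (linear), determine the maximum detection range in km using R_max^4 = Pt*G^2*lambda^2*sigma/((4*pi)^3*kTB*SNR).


G_lin = 10^(35/10) = 3162.27766
R^4 = 18000 * 3162.27766^2 * 0.068^2 * 27.7 / ((4*pi)^3 * 1.38e-23 * 290 * 3000000.0 * 12)
R^4 = 8.06419e19 m^4
R_max = (8.06419e19)^(1/4) = 94763.3 m = 94.8 km

94.8 km


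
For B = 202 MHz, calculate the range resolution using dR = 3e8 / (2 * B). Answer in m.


dR = 3e8 / (2 * 202000000.0) = 0.74 m

0.74 m


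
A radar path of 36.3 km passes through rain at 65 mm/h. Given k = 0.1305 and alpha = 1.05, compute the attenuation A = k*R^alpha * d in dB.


gamma = 0.1305 * 65^1.05 = 10.451281 dB/km
A = 10.451281 * 36.3 = 379.38 dB

379.38 dB


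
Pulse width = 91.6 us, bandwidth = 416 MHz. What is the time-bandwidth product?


TBP = 91.6 * 416 = 38105.6

38105.6


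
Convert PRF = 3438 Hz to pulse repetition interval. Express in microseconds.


PRI = 1/3438 = 0.0002908668 s = 290.9 us

290.9 us


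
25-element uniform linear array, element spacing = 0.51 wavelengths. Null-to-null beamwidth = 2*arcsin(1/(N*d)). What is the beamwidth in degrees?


1/(N*d) = 1/(25*0.51) = 0.078431
BW = 2*arcsin(0.078431) = 9.0 degrees

9.0 degrees


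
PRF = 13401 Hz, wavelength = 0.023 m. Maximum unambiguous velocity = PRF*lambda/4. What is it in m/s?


V_ua = 13401 * 0.023 / 4 = 77.1 m/s

77.1 m/s


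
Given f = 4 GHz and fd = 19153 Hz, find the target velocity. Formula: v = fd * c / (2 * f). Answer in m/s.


v = 19153 * 3e8 / (2 * 4000000000.0) = 718.2 m/s

718.2 m/s


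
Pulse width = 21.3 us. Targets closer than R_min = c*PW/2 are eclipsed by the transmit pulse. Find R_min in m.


R_min = 3e8 * 21.3e-6 / 2 = 3195.0 m

3195.0 m


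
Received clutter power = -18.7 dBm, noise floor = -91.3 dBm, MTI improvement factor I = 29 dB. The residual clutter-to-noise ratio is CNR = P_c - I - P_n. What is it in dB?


CNR = -18.7 - 29 - (-91.3) = 43.6 dB

43.6 dB


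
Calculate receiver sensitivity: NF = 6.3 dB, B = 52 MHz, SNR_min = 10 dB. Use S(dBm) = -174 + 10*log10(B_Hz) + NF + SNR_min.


10*log10(52000000.0) = 77.16
S = -174 + 77.16 + 6.3 + 10 = -80.5 dBm

-80.5 dBm


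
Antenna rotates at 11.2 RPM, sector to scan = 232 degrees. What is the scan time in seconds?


t = 232 / (11.2 * 360) * 60 = 3.45 s

3.45 s


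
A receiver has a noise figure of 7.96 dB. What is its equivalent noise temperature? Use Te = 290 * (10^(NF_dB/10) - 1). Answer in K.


NF_lin = 10^(7.96/10) = 6.251727
Te = 290 * (6.251727 - 1) = 1523.0 K

1523.0 K


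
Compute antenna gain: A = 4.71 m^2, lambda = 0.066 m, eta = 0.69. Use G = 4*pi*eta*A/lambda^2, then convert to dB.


G_linear = 4*pi*0.69*4.71/0.066^2 = 9375.45
G_dB = 10*log10(9375.45) = 39.7 dB

39.7 dB


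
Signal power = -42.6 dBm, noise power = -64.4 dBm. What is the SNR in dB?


SNR = -42.6 - (-64.4) = 21.8 dB

21.8 dB


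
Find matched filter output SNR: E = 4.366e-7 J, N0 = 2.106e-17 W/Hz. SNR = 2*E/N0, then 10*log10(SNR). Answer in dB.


SNR_lin = 2 * 4.366e-7 / 2.106e-17 = 4.146e10
SNR_dB = 10*log10(4.146e10) = 106.2 dB

106.2 dB


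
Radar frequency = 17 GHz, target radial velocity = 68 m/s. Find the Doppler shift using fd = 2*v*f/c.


fd = 2 * 68 * 17000000000.0 / 3e8 = 7706.7 Hz

7706.7 Hz


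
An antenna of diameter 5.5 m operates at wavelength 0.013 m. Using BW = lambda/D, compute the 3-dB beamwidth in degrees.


BW_rad = 0.013 / 5.5 = 0.002364
BW_deg = 0.14 degrees

0.14 degrees


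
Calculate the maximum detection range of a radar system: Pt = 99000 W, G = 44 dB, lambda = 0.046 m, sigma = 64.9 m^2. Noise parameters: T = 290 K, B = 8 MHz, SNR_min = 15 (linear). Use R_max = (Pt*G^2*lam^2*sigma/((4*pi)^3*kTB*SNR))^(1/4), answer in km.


G_lin = 10^(44/10) = 25118.864315
R^4 = 99000 * 25118.864315^2 * 0.046^2 * 64.9 / ((4*pi)^3 * 1.38e-23 * 290 * 8000000.0 * 15)
R^4 = 9.00135e21 m^4
R_max = (9.00135e21)^(1/4) = 308018.6 m = 308.0 km

308.0 km


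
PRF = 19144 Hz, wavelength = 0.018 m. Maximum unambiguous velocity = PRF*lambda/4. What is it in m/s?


V_ua = 19144 * 0.018 / 4 = 86.1 m/s

86.1 m/s


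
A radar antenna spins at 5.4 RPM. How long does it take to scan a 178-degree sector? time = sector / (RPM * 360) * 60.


t = 178 / (5.4 * 360) * 60 = 5.49 s

5.49 s


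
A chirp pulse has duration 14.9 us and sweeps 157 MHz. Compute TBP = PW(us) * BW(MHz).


TBP = 14.9 * 157 = 2339.3

2339.3


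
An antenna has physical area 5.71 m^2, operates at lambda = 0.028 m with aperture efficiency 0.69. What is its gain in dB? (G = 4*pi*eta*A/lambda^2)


G_linear = 4*pi*0.69*5.71/0.028^2 = 63150.82
G_dB = 10*log10(63150.82) = 48.0 dB

48.0 dB


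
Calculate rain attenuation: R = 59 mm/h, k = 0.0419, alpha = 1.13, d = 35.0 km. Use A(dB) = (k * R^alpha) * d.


gamma = 0.0419 * 59^1.13 = 4.200266 dB/km
A = 4.200266 * 35.0 = 147.01 dB

147.01 dB


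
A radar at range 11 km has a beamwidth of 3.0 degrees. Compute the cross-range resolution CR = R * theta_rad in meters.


BW_rad = 0.052359878
CR = 11000 * 0.052359878 = 576.0 m

576.0 m


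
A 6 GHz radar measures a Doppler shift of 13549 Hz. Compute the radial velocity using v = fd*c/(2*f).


v = 13549 * 3e8 / (2 * 6000000000.0) = 338.7 m/s

338.7 m/s


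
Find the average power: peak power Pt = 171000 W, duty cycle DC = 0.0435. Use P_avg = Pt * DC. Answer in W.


P_avg = 171000 * 0.0435 = 7438.5 W

7438.5 W


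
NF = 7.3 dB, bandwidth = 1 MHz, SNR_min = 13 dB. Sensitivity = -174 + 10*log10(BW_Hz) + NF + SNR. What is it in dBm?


10*log10(1000000.0) = 60.0
S = -174 + 60.0 + 7.3 + 13 = -93.7 dBm

-93.7 dBm


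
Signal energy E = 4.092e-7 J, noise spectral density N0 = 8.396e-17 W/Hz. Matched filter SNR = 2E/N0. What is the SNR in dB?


SNR_lin = 2 * 4.092e-7 / 8.396e-17 = 9.747e9
SNR_dB = 10*log10(9.747e9) = 99.9 dB

99.9 dB


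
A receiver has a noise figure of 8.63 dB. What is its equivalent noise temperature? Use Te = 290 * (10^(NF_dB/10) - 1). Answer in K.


NF_lin = 10^(8.63/10) = 7.294575
Te = 290 * (7.294575 - 1) = 1825.4 K

1825.4 K


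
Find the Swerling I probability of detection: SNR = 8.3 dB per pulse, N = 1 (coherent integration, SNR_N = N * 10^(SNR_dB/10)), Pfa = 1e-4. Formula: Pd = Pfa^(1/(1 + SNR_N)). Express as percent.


SNR_lin = 10^(8.3/10) = 6.76083
SNR_N = 1 * 6.76083 = 6.76083
1/(1 + SNR_N) = 1/7.76083 = 0.1288522
Pd = (1e-4)^0.1288522 = 0.3052
Pd = 30.5%

30.5%


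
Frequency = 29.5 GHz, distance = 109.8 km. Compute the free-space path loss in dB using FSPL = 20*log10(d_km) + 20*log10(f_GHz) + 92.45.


20*log10(109.8) = 40.81
20*log10(29.5) = 29.4
FSPL = 162.7 dB

162.7 dB


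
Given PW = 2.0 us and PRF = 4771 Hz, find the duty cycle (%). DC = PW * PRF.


DC = 2.0e-6 * 4771 * 100 = 0.95%

0.95%


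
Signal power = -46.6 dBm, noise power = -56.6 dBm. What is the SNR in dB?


SNR = -46.6 - (-56.6) = 10.0 dB

10.0 dB


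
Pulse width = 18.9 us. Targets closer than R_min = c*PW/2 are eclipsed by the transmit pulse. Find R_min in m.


R_min = 3e8 * 18.9e-6 / 2 = 2835.0 m

2835.0 m


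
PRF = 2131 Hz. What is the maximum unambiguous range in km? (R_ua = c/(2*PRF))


R_ua = 3e8 / (2 * 2131) = 70389.5 m = 70.4 km

70.4 km


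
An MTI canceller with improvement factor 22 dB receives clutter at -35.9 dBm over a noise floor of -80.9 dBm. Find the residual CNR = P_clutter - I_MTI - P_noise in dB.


CNR = -35.9 - 22 - (-80.9) = 23.0 dB

23.0 dB


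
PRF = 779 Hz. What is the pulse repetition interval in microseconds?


PRI = 1/779 = 0.001283697 s = 1283.7 us

1283.7 us


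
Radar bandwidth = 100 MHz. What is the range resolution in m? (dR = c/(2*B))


dR = 3e8 / (2 * 100000000.0) = 1.5 m

1.5 m


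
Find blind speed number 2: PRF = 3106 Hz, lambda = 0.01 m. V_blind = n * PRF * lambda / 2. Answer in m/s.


V_blind = 2 * 3106 * 0.01 / 2 = 31.1 m/s

31.1 m/s


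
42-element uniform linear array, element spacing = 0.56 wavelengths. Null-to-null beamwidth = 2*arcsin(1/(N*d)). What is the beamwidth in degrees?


1/(N*d) = 1/(42*0.56) = 0.042517
BW = 2*arcsin(0.042517) = 4.9 degrees

4.9 degrees


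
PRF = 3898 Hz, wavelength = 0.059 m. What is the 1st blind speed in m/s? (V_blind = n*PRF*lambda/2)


V_blind = 1 * 3898 * 0.059 / 2 = 115.0 m/s

115.0 m/s


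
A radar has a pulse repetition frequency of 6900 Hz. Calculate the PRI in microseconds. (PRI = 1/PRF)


PRI = 1/6900 = 0.0001449275 s = 144.9 us

144.9 us


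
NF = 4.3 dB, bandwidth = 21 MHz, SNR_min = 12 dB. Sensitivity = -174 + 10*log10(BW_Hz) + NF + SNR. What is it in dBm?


10*log10(21000000.0) = 73.22
S = -174 + 73.22 + 4.3 + 12 = -84.5 dBm

-84.5 dBm


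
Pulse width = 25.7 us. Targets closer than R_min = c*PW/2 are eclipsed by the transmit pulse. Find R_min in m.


R_min = 3e8 * 25.7e-6 / 2 = 3855.0 m

3855.0 m


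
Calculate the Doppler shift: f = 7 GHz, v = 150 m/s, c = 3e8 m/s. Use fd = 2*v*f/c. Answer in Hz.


fd = 2 * 150 * 7000000000.0 / 3e8 = 7000.0 Hz

7000.0 Hz


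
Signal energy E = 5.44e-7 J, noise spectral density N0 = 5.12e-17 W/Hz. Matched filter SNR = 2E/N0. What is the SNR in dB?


SNR_lin = 2 * 5.44e-7 / 5.12e-17 = 2.125e10
SNR_dB = 10*log10(2.125e10) = 103.3 dB

103.3 dB


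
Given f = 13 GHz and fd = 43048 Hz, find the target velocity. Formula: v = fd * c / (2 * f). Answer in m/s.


v = 43048 * 3e8 / (2 * 13000000000.0) = 496.7 m/s

496.7 m/s


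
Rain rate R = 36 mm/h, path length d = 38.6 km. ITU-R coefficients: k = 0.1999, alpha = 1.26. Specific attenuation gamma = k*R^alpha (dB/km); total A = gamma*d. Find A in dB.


gamma = 0.1999 * 36^1.26 = 18.270648 dB/km
A = 18.270648 * 38.6 = 705.25 dB

705.25 dB


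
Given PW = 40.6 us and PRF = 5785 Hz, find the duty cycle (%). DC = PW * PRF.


DC = 40.6e-6 * 5785 * 100 = 23.49%

23.49%


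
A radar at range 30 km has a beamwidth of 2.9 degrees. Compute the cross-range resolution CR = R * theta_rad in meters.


BW_rad = 0.050614548
CR = 30000 * 0.050614548 = 1518.4 m

1518.4 m


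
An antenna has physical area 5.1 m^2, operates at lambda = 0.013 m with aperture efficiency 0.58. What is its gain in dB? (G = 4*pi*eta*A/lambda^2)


G_linear = 4*pi*0.58*5.1/0.013^2 = 219948.66
G_dB = 10*log10(219948.66) = 53.4 dB

53.4 dB


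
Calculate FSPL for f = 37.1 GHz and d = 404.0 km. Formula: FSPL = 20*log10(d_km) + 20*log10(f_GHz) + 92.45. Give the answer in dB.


20*log10(404.0) = 52.13
20*log10(37.1) = 31.39
FSPL = 176.0 dB

176.0 dB


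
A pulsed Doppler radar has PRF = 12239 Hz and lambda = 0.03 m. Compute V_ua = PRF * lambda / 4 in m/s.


V_ua = 12239 * 0.03 / 4 = 91.8 m/s

91.8 m/s


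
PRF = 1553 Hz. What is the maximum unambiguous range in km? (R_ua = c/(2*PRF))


R_ua = 3e8 / (2 * 1553) = 96587.3 m = 96.6 km

96.6 km


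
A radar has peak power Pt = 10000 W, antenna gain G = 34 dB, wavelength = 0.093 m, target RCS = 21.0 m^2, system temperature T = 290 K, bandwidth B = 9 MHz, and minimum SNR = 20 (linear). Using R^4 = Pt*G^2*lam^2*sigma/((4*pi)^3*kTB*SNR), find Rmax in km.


G_lin = 10^(34/10) = 2511.886432
R^4 = 10000 * 2511.886432^2 * 0.093^2 * 21.0 / ((4*pi)^3 * 1.38e-23 * 290 * 9000000.0 * 20)
R^4 = 8.01689e18 m^4
R_max = (8.01689e18)^(1/4) = 53211.0 m = 53.2 km

53.2 km


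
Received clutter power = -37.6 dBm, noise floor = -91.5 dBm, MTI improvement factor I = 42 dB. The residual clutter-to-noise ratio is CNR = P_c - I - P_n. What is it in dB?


CNR = -37.6 - 42 - (-91.5) = 11.9 dB

11.9 dB


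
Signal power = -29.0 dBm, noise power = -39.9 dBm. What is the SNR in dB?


SNR = -29.0 - (-39.9) = 10.9 dB

10.9 dB


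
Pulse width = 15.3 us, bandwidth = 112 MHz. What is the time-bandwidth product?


TBP = 15.3 * 112 = 1713.6

1713.6


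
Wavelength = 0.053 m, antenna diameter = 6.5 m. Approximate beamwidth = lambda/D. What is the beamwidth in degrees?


BW_rad = 0.053 / 6.5 = 0.008154
BW_deg = 0.47 degrees

0.47 degrees


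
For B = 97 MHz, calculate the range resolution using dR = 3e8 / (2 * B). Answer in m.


dR = 3e8 / (2 * 97000000.0) = 1.55 m

1.55 m


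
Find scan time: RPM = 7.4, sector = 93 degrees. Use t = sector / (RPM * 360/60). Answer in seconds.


t = 93 / (7.4 * 360) * 60 = 2.09 s

2.09 s


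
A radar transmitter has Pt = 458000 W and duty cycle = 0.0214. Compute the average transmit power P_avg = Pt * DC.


P_avg = 458000 * 0.0214 = 9801.2 W

9801.2 W


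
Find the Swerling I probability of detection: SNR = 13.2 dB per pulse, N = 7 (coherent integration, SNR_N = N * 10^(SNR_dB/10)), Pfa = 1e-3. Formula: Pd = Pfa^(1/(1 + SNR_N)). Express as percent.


SNR_lin = 10^(13.2/10) = 20.89296
SNR_N = 7 * 20.89296 = 146.25072
1/(1 + SNR_N) = 1/147.25072 = 0.0067911
Pd = (1e-3)^0.0067911 = 0.95417
Pd = 95.4%

95.4%


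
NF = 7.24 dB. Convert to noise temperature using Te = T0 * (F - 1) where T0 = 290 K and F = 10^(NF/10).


NF_lin = 10^(7.24/10) = 5.296634
Te = 290 * (5.296634 - 1) = 1246.0 K

1246.0 K


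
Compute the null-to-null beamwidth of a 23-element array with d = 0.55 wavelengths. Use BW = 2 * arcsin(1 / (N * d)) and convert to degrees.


1/(N*d) = 1/(23*0.55) = 0.079051
BW = 2*arcsin(0.079051) = 9.1 degrees

9.1 degrees


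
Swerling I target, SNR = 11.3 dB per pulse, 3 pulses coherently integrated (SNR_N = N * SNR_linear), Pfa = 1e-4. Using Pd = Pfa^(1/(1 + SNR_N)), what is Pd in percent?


SNR_lin = 10^(11.3/10) = 13.48963
SNR_N = 3 * 13.48963 = 40.46889
1/(1 + SNR_N) = 1/41.46889 = 0.0241145
Pd = (1e-4)^0.0241145 = 0.80083
Pd = 80.1%

80.1%


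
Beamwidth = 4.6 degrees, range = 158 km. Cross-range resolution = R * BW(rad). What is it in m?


BW_rad = 0.080285146
CR = 158000 * 0.080285146 = 12685.1 m

12685.1 m


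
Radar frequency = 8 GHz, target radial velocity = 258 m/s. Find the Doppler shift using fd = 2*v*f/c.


fd = 2 * 258 * 8000000000.0 / 3e8 = 13760.0 Hz

13760.0 Hz


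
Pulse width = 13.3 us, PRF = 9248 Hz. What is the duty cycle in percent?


DC = 13.3e-6 * 9248 * 100 = 12.3%

12.3%


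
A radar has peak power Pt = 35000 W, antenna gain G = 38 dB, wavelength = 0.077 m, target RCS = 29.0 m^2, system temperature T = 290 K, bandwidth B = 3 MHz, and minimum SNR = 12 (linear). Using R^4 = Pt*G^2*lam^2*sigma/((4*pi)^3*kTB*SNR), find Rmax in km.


G_lin = 10^(38/10) = 6309.573445
R^4 = 35000 * 6309.573445^2 * 0.077^2 * 29.0 / ((4*pi)^3 * 1.38e-23 * 290 * 3000000.0 * 12)
R^4 = 8.37989e20 m^4
R_max = (8.37989e20)^(1/4) = 170141.2 m = 170.1 km

170.1 km


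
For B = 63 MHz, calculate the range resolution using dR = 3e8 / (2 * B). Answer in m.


dR = 3e8 / (2 * 63000000.0) = 2.38 m

2.38 m


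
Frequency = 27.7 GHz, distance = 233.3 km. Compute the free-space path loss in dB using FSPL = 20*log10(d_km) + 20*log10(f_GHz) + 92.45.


20*log10(233.3) = 47.36
20*log10(27.7) = 28.85
FSPL = 168.7 dB

168.7 dB


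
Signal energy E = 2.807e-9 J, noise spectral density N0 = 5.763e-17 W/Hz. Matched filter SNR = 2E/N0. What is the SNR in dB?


SNR_lin = 2 * 2.807e-9 / 5.763e-17 = 9.741e7
SNR_dB = 10*log10(9.741e7) = 79.9 dB

79.9 dB


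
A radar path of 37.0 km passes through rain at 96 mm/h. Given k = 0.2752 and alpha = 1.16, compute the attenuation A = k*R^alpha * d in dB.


gamma = 0.2752 * 96^1.16 = 54.838183 dB/km
A = 54.838183 * 37.0 = 2029.01 dB

2029.01 dB


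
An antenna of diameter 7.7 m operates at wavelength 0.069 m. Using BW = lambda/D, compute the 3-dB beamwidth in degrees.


BW_rad = 0.069 / 7.7 = 0.008961
BW_deg = 0.51 degrees

0.51 degrees


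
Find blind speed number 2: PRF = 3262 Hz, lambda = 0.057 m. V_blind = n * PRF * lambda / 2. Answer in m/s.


V_blind = 2 * 3262 * 0.057 / 2 = 185.9 m/s

185.9 m/s


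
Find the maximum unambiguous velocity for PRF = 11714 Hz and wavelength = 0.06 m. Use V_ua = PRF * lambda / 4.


V_ua = 11714 * 0.06 / 4 = 175.7 m/s

175.7 m/s


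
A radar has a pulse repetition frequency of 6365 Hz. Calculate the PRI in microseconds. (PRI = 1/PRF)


PRI = 1/6365 = 0.0001571092 s = 157.1 us

157.1 us


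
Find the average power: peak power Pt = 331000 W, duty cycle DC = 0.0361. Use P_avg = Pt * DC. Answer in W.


P_avg = 331000 * 0.0361 = 11949.1 W

11949.1 W


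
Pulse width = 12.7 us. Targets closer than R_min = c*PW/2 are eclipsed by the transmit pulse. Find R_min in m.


R_min = 3e8 * 12.7e-6 / 2 = 1905.0 m

1905.0 m


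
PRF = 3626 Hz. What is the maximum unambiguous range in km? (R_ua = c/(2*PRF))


R_ua = 3e8 / (2 * 3626) = 41367.9 m = 41.4 km

41.4 km


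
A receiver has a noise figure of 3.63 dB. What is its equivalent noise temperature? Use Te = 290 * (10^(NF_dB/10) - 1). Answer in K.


NF_lin = 10^(3.63/10) = 2.306747
Te = 290 * (2.306747 - 1) = 379.0 K

379.0 K


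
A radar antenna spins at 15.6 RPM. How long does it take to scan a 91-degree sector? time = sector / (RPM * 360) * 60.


t = 91 / (15.6 * 360) * 60 = 0.97 s

0.97 s


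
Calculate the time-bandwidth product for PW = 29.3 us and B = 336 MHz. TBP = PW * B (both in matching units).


TBP = 29.3 * 336 = 9844.8

9844.8


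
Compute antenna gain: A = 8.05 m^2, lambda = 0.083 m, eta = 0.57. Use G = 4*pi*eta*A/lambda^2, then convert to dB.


G_linear = 4*pi*0.57*8.05/0.083^2 = 8369.98
G_dB = 10*log10(8369.98) = 39.2 dB

39.2 dB


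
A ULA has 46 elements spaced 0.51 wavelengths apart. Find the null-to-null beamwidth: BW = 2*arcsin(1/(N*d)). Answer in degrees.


1/(N*d) = 1/(46*0.51) = 0.042626
BW = 2*arcsin(0.042626) = 4.9 degrees

4.9 degrees


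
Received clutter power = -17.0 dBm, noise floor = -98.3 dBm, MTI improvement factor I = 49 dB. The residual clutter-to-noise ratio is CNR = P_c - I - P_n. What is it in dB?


CNR = -17.0 - 49 - (-98.3) = 32.3 dB

32.3 dB


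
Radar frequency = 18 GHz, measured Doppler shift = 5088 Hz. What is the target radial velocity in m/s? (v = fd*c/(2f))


v = 5088 * 3e8 / (2 * 18000000000.0) = 42.4 m/s

42.4 m/s


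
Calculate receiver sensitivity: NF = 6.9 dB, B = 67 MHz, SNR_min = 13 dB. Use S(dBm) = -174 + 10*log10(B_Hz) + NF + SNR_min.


10*log10(67000000.0) = 78.26
S = -174 + 78.26 + 6.9 + 13 = -75.8 dBm

-75.8 dBm


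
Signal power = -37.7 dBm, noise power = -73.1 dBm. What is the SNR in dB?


SNR = -37.7 - (-73.1) = 35.4 dB

35.4 dB


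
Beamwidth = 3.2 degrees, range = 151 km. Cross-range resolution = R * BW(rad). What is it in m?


BW_rad = 0.055850536
CR = 151000 * 0.055850536 = 8433.4 m

8433.4 m


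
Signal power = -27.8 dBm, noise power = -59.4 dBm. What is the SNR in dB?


SNR = -27.8 - (-59.4) = 31.6 dB

31.6 dB


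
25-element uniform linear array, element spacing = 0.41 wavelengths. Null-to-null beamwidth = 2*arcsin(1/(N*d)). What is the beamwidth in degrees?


1/(N*d) = 1/(25*0.41) = 0.097561
BW = 2*arcsin(0.097561) = 11.2 degrees

11.2 degrees


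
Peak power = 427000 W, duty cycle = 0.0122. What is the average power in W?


P_avg = 427000 * 0.0122 = 5209.4 W

5209.4 W


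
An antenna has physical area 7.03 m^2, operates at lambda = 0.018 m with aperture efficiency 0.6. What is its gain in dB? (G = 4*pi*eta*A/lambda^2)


G_linear = 4*pi*0.6*7.03/0.018^2 = 163595.53
G_dB = 10*log10(163595.53) = 52.1 dB

52.1 dB


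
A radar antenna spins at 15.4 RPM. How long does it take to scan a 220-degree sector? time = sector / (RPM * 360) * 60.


t = 220 / (15.4 * 360) * 60 = 2.38 s

2.38 s


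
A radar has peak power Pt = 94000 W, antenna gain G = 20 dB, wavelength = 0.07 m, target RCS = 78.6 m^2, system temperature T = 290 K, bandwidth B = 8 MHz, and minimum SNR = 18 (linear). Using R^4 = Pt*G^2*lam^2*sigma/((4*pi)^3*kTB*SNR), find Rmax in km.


G_lin = 10^(20/10) = 100.0
R^4 = 94000 * 100.0^2 * 0.07^2 * 78.6 / ((4*pi)^3 * 1.38e-23 * 290 * 8000000.0 * 18)
R^4 = 3.16576e17 m^4
R_max = (3.16576e17)^(1/4) = 23720.3 m = 23.7 km

23.7 km


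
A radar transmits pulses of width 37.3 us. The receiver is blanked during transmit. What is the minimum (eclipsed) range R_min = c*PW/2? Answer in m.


R_min = 3e8 * 37.3e-6 / 2 = 5595.0 m

5595.0 m


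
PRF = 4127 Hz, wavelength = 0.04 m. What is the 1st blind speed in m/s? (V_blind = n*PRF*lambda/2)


V_blind = 1 * 4127 * 0.04 / 2 = 82.5 m/s

82.5 m/s


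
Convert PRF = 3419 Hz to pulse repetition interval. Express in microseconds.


PRI = 1/3419 = 0.0002924832 s = 292.5 us

292.5 us


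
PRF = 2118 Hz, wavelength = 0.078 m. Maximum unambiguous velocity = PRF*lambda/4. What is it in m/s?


V_ua = 2118 * 0.078 / 4 = 41.3 m/s

41.3 m/s


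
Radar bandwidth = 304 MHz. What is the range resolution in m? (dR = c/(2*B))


dR = 3e8 / (2 * 304000000.0) = 0.49 m

0.49 m


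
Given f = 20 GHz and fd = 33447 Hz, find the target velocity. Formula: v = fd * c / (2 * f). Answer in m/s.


v = 33447 * 3e8 / (2 * 20000000000.0) = 250.9 m/s

250.9 m/s


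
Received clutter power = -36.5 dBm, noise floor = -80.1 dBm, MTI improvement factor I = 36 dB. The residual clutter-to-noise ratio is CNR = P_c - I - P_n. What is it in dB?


CNR = -36.5 - 36 - (-80.1) = 7.6 dB

7.6 dB


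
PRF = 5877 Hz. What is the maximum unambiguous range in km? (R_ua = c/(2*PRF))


R_ua = 3e8 / (2 * 5877) = 25523.2 m = 25.5 km

25.5 km


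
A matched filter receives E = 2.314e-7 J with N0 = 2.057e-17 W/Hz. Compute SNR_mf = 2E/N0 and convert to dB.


SNR_lin = 2 * 2.314e-7 / 2.057e-17 = 2.25e10
SNR_dB = 10*log10(2.25e10) = 103.5 dB

103.5 dB


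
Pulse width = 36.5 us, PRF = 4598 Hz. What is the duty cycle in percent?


DC = 36.5e-6 * 4598 * 100 = 16.78%

16.78%


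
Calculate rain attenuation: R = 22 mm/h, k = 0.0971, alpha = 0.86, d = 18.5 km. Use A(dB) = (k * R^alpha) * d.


gamma = 0.0971 * 22^0.86 = 1.385807 dB/km
A = 1.385807 * 18.5 = 25.64 dB

25.64 dB


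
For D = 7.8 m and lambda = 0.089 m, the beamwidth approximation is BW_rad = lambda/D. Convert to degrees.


BW_rad = 0.089 / 7.8 = 0.01141
BW_deg = 0.65 degrees

0.65 degrees


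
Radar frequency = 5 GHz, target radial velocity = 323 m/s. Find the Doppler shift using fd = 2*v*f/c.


fd = 2 * 323 * 5000000000.0 / 3e8 = 10766.7 Hz

10766.7 Hz


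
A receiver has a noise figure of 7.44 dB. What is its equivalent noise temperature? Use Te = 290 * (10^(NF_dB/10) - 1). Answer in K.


NF_lin = 10^(7.44/10) = 5.546257
Te = 290 * (5.546257 - 1) = 1318.4 K

1318.4 K


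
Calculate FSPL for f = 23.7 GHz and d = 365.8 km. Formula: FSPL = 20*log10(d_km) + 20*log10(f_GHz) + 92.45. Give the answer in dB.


20*log10(365.8) = 51.26
20*log10(23.7) = 27.49
FSPL = 171.2 dB

171.2 dB


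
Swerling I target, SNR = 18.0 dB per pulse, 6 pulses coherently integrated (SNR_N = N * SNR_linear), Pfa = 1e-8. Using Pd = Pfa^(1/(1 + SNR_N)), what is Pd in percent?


SNR_lin = 10^(18.0/10) = 63.09573
SNR_N = 6 * 63.09573 = 378.57438
1/(1 + SNR_N) = 1/379.57438 = 0.0026345
Pd = (1e-8)^0.0026345 = 0.95263
Pd = 95.3%

95.3%


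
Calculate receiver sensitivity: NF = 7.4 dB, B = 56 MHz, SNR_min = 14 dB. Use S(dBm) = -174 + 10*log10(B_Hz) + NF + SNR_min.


10*log10(56000000.0) = 77.48
S = -174 + 77.48 + 7.4 + 14 = -75.1 dBm

-75.1 dBm


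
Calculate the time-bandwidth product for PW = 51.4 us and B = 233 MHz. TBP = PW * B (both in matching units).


TBP = 51.4 * 233 = 11976.2

11976.2


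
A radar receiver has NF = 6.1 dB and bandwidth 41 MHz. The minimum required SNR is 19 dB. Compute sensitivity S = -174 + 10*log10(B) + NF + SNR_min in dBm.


10*log10(41000000.0) = 76.13
S = -174 + 76.13 + 6.1 + 19 = -72.8 dBm

-72.8 dBm


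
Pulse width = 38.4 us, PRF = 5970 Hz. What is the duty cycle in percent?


DC = 38.4e-6 * 5970 * 100 = 22.92%

22.92%


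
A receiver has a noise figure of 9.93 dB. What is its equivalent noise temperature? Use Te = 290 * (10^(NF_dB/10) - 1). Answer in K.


NF_lin = 10^(9.93/10) = 9.840111
Te = 290 * (9.840111 - 1) = 2563.6 K

2563.6 K


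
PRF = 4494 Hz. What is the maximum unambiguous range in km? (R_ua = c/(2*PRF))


R_ua = 3e8 / (2 * 4494) = 33377.8 m = 33.4 km

33.4 km


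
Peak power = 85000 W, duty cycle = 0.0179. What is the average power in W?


P_avg = 85000 * 0.0179 = 1521.5 W

1521.5 W


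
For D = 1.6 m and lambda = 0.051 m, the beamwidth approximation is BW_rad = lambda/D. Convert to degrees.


BW_rad = 0.051 / 1.6 = 0.031875
BW_deg = 1.83 degrees

1.83 degrees


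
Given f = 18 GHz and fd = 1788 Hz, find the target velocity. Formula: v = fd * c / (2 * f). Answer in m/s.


v = 1788 * 3e8 / (2 * 18000000000.0) = 14.9 m/s

14.9 m/s


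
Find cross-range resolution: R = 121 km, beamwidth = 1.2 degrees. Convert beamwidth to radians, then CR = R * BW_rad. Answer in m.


BW_rad = 0.020943951
CR = 121000 * 0.020943951 = 2534.2 m

2534.2 m


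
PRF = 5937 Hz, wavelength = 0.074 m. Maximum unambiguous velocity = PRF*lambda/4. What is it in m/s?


V_ua = 5937 * 0.074 / 4 = 109.8 m/s

109.8 m/s


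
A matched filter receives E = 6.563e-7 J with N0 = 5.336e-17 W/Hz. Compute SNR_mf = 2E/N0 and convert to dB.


SNR_lin = 2 * 6.563e-7 / 5.336e-17 = 2.46e10
SNR_dB = 10*log10(2.46e10) = 103.9 dB

103.9 dB


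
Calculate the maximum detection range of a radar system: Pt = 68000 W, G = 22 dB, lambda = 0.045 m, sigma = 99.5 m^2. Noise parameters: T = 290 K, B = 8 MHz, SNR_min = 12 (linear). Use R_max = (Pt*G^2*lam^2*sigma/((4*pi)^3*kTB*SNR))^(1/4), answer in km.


G_lin = 10^(22/10) = 158.489319
R^4 = 68000 * 158.489319^2 * 0.045^2 * 99.5 / ((4*pi)^3 * 1.38e-23 * 290 * 8000000.0 * 12)
R^4 = 4.51418e17 m^4
R_max = (4.51418e17)^(1/4) = 25920.6 m = 25.9 km

25.9 km


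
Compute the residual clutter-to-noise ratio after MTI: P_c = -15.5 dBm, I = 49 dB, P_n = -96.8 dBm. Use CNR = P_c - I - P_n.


CNR = -15.5 - 49 - (-96.8) = 32.3 dB

32.3 dB


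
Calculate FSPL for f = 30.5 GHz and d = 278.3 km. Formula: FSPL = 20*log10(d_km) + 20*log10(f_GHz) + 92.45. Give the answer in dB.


20*log10(278.3) = 48.89
20*log10(30.5) = 29.69
FSPL = 171.0 dB

171.0 dB


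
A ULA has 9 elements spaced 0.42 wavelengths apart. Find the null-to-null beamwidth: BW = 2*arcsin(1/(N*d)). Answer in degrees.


1/(N*d) = 1/(9*0.42) = 0.26455
BW = 2*arcsin(0.26455) = 30.7 degrees

30.7 degrees


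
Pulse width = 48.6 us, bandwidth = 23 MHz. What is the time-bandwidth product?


TBP = 48.6 * 23 = 1117.8

1117.8


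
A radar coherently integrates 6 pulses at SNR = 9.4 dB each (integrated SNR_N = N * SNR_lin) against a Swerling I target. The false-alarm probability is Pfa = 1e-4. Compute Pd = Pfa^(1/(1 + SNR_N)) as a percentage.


SNR_lin = 10^(9.4/10) = 8.70964
SNR_N = 6 * 8.70964 = 52.25784
1/(1 + SNR_N) = 1/53.25784 = 0.0187766
Pd = (1e-4)^0.0187766 = 0.84119
Pd = 84.1%

84.1%


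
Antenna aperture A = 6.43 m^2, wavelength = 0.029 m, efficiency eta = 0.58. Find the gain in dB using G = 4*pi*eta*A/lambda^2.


G_linear = 4*pi*0.58*6.43/0.029^2 = 55725.35
G_dB = 10*log10(55725.35) = 47.5 dB

47.5 dB


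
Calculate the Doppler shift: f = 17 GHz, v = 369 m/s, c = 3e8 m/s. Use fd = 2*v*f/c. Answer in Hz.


fd = 2 * 369 * 17000000000.0 / 3e8 = 41820.0 Hz

41820.0 Hz


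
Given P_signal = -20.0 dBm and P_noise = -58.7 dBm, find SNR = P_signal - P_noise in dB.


SNR = -20.0 - (-58.7) = 38.7 dB

38.7 dB


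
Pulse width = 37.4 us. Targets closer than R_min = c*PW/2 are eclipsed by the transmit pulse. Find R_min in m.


R_min = 3e8 * 37.4e-6 / 2 = 5610.0 m

5610.0 m


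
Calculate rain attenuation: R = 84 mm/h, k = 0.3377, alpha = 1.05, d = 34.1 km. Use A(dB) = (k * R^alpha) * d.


gamma = 0.3377 * 84^1.05 = 35.401716 dB/km
A = 35.401716 * 34.1 = 1207.2 dB

1207.2 dB


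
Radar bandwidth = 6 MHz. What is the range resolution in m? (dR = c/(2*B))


dR = 3e8 / (2 * 6000000.0) = 25.0 m

25.0 m


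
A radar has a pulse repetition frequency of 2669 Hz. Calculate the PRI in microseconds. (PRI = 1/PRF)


PRI = 1/2669 = 0.0003746722 s = 374.7 us

374.7 us


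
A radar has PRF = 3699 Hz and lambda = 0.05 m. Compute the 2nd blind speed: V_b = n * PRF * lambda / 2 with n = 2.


V_blind = 2 * 3699 * 0.05 / 2 = 185.0 m/s

185.0 m/s


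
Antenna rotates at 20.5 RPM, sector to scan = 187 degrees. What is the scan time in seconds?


t = 187 / (20.5 * 360) * 60 = 1.52 s

1.52 s


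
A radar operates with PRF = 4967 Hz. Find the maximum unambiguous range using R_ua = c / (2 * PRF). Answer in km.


R_ua = 3e8 / (2 * 4967) = 30199.3 m = 30.2 km

30.2 km


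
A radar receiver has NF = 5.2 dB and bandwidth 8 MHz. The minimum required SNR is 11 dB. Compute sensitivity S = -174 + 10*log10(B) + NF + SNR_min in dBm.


10*log10(8000000.0) = 69.03
S = -174 + 69.03 + 5.2 + 11 = -88.8 dBm

-88.8 dBm


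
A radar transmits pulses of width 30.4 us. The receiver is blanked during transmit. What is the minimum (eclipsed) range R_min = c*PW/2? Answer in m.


R_min = 3e8 * 30.4e-6 / 2 = 4560.0 m

4560.0 m


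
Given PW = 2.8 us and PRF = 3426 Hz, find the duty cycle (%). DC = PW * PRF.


DC = 2.8e-6 * 3426 * 100 = 0.96%

0.96%


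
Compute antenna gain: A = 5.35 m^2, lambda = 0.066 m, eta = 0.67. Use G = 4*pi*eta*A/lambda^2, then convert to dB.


G_linear = 4*pi*0.67*5.35/0.066^2 = 10340.72
G_dB = 10*log10(10340.72) = 40.1 dB

40.1 dB


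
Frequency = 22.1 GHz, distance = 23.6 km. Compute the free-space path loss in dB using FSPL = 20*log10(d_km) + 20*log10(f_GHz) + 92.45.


20*log10(23.6) = 27.46
20*log10(22.1) = 26.89
FSPL = 146.8 dB

146.8 dB


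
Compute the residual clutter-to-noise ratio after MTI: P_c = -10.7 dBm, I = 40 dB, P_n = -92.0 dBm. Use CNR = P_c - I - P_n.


CNR = -10.7 - 40 - (-92.0) = 41.3 dB

41.3 dB


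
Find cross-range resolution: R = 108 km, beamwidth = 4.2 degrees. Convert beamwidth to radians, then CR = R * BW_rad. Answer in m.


BW_rad = 0.073303829
CR = 108000 * 0.073303829 = 7916.8 m

7916.8 m


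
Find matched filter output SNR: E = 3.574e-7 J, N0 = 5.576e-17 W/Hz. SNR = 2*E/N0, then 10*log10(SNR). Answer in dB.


SNR_lin = 2 * 3.574e-7 / 5.576e-17 = 1.282e10
SNR_dB = 10*log10(1.282e10) = 101.1 dB

101.1 dB


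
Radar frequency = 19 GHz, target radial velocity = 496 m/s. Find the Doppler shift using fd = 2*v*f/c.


fd = 2 * 496 * 19000000000.0 / 3e8 = 62826.7 Hz

62826.7 Hz


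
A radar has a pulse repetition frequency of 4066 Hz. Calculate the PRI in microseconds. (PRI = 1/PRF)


PRI = 1/4066 = 0.000245942 s = 245.9 us

245.9 us


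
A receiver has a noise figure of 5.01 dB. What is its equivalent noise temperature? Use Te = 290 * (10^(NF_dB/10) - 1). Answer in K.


NF_lin = 10^(5.01/10) = 3.169567
Te = 290 * (3.169567 - 1) = 629.2 K

629.2 K


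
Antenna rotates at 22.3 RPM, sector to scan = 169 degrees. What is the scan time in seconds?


t = 169 / (22.3 * 360) * 60 = 1.26 s

1.26 s


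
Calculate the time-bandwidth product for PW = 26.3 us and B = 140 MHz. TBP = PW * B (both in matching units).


TBP = 26.3 * 140 = 3682.0

3682.0


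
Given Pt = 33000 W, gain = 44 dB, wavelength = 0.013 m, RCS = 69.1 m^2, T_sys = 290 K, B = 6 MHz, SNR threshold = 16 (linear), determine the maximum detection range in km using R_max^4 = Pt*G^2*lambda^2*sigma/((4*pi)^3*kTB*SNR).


G_lin = 10^(44/10) = 25118.864315
R^4 = 33000 * 25118.864315^2 * 0.013^2 * 69.1 / ((4*pi)^3 * 1.38e-23 * 290 * 6000000.0 * 16)
R^4 = 3.18934e20 m^4
R_max = (3.18934e20)^(1/4) = 133636.5 m = 133.6 km

133.6 km


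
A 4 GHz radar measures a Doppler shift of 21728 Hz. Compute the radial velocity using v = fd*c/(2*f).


v = 21728 * 3e8 / (2 * 4000000000.0) = 814.8 m/s

814.8 m/s


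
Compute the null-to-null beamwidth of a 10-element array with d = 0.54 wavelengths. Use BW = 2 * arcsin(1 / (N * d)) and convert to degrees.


1/(N*d) = 1/(10*0.54) = 0.185185
BW = 2*arcsin(0.185185) = 21.3 degrees

21.3 degrees


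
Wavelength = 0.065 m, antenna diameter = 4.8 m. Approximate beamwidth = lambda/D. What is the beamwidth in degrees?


BW_rad = 0.065 / 4.8 = 0.013542
BW_deg = 0.78 degrees

0.78 degrees


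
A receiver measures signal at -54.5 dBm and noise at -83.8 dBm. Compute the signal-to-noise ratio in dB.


SNR = -54.5 - (-83.8) = 29.3 dB

29.3 dB


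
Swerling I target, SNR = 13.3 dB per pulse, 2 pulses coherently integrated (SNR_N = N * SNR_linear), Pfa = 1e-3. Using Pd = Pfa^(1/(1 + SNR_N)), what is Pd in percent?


SNR_lin = 10^(13.3/10) = 21.37962
SNR_N = 2 * 21.37962 = 42.75924
1/(1 + SNR_N) = 1/43.75924 = 0.0228523
Pd = (1e-3)^0.0228523 = 0.85397
Pd = 85.4%

85.4%


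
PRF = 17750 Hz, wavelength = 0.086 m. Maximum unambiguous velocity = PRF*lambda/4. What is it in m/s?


V_ua = 17750 * 0.086 / 4 = 381.6 m/s

381.6 m/s


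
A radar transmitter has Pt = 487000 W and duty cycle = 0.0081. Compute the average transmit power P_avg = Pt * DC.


P_avg = 487000 * 0.0081 = 3944.7 W

3944.7 W


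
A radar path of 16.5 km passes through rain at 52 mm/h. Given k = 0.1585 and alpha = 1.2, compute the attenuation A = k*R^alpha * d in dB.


gamma = 0.1585 * 52^1.2 = 18.164911 dB/km
A = 18.164911 * 16.5 = 299.72 dB

299.72 dB


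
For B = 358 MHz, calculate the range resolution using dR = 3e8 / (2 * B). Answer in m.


dR = 3e8 / (2 * 358000000.0) = 0.42 m

0.42 m


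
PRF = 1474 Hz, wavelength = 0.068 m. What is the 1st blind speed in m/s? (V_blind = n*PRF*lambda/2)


V_blind = 1 * 1474 * 0.068 / 2 = 50.1 m/s

50.1 m/s


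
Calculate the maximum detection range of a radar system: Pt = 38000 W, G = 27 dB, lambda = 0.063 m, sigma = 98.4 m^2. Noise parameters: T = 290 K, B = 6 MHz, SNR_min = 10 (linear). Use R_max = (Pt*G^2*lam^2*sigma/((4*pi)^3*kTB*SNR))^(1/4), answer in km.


G_lin = 10^(27/10) = 501.187234
R^4 = 38000 * 501.187234^2 * 0.063^2 * 98.4 / ((4*pi)^3 * 1.38e-23 * 290 * 6000000.0 * 10)
R^4 = 7.82351e18 m^4
R_max = (7.82351e18)^(1/4) = 52887.2 m = 52.9 km

52.9 km


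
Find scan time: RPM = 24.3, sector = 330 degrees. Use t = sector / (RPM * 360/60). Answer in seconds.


t = 330 / (24.3 * 360) * 60 = 2.26 s

2.26 s


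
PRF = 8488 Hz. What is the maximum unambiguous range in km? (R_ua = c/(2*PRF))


R_ua = 3e8 / (2 * 8488) = 17672.0 m = 17.7 km

17.7 km


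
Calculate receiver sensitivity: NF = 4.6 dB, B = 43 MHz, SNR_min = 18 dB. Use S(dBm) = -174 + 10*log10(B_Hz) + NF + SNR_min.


10*log10(43000000.0) = 76.33
S = -174 + 76.33 + 4.6 + 18 = -75.1 dBm

-75.1 dBm


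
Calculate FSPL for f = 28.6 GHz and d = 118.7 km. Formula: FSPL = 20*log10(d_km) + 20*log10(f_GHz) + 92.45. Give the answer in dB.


20*log10(118.7) = 41.49
20*log10(28.6) = 29.13
FSPL = 163.1 dB

163.1 dB


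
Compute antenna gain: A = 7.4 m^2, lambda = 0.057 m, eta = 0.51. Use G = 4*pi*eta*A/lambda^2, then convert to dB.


G_linear = 4*pi*0.51*7.4/0.057^2 = 14596.95
G_dB = 10*log10(14596.95) = 41.6 dB

41.6 dB


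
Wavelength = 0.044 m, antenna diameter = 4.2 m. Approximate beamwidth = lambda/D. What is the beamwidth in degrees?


BW_rad = 0.044 / 4.2 = 0.010476
BW_deg = 0.6 degrees

0.6 degrees


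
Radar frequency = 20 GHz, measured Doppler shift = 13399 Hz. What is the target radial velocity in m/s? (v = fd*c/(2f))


v = 13399 * 3e8 / (2 * 20000000000.0) = 100.5 m/s

100.5 m/s


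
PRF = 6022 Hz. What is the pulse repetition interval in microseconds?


PRI = 1/6022 = 0.0001660578 s = 166.1 us

166.1 us


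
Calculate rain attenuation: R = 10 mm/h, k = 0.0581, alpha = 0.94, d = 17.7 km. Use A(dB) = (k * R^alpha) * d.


gamma = 0.0581 * 10^0.94 = 0.50603 dB/km
A = 0.50603 * 17.7 = 8.96 dB

8.96 dB


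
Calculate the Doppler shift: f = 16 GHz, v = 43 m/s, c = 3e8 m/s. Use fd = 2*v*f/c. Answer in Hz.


fd = 2 * 43 * 16000000000.0 / 3e8 = 4586.7 Hz

4586.7 Hz


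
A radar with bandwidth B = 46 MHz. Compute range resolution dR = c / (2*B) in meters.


dR = 3e8 / (2 * 46000000.0) = 3.26 m

3.26 m


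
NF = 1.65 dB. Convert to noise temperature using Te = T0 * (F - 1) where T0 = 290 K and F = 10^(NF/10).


NF_lin = 10^(1.65/10) = 1.462177
Te = 290 * (1.462177 - 1) = 134.0 K

134.0 K


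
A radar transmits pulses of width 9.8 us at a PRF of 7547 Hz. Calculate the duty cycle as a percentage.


DC = 9.8e-6 * 7547 * 100 = 7.4%

7.4%


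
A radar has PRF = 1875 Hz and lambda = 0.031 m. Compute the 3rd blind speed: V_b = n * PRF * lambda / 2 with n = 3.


V_blind = 3 * 1875 * 0.031 / 2 = 87.2 m/s

87.2 m/s


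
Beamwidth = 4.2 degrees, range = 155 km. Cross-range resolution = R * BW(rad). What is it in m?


BW_rad = 0.073303829
CR = 155000 * 0.073303829 = 11362.1 m

11362.1 m


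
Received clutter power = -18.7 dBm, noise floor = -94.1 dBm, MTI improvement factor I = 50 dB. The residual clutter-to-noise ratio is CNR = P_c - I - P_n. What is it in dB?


CNR = -18.7 - 50 - (-94.1) = 25.4 dB

25.4 dB


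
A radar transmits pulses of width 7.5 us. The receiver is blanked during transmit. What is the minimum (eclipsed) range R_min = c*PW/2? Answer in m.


R_min = 3e8 * 7.5e-6 / 2 = 1125.0 m

1125.0 m


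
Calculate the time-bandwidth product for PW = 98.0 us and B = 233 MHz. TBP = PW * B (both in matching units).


TBP = 98.0 * 233 = 22834.0

22834.0


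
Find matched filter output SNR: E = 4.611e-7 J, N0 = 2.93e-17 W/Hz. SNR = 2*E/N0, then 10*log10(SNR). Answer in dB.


SNR_lin = 2 * 4.611e-7 / 2.93e-17 = 3.147e10
SNR_dB = 10*log10(3.147e10) = 105.0 dB

105.0 dB


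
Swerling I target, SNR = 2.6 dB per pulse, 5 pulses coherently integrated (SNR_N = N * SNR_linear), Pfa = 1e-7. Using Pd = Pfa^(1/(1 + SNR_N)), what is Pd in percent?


SNR_lin = 10^(2.6/10) = 1.8197
SNR_N = 5 * 1.8197 = 9.0985
1/(1 + SNR_N) = 1/10.0985 = 0.0990246
Pd = (1e-7)^0.0990246 = 0.20269
Pd = 20.3%

20.3%
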